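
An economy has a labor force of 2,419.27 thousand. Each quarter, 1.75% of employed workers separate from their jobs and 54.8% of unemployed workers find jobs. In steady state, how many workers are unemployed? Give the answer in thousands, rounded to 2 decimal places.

Steady-state unemployment rate u* = s/(s+f) = 1.75/(1.75+54.8) = 0.030946.
Unemployed = u* × labor force = 0.030946 × 2,419.27 ≈ 74.87 thousand.

About 74.87 thousand are unemployed in steady state.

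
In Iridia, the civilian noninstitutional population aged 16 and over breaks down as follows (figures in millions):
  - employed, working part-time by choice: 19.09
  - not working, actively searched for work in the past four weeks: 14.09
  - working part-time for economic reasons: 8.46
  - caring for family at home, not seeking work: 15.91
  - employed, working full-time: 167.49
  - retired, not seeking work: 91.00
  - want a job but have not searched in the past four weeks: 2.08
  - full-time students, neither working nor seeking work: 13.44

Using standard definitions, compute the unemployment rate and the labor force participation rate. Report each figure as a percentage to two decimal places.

Unemployment rate ≈ 6.74%; labor force participation rate ≈ 63.07%.

Employed = 19.09 + 8.46 + 167.49 = 195.04 million (anyone who worked, including part-time for economic reasons, counts as employed).
Unemployed = 14.09 million.
Labor force = 195.04 + 14.09 = 209.13 million.
Not in labor force = 15.91 + 91.00 + 2.08 + 13.44 = 122.43 million (those not working and not actively searching are outside the labor force — including those who want a job but have given up searching).
Civilian working-age population = 209.13 + 122.43 = 331.56 million.
Unemployment rate = 14.09 / 209.13 = 6.74%.
Labor force participation rate = 209.13 / 331.56 = 63.07%.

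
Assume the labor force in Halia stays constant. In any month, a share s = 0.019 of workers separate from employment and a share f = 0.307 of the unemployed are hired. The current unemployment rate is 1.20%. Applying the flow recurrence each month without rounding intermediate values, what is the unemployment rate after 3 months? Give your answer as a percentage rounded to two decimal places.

Unemployment rate after three months ≈ 4.41%.

With a fixed labor force, u_{t+1} = u_t + s·(1−u_t) − f·u_t = u_t·(1−s−f) + s.
Here 1−s−f = 0.674 and s = 0.019.
u_1 = 0.012000 × 0.674 + 0.019 = 0.027088.
u_2 = 0.027088 × 0.674 + 0.019 = 0.037257.
u_3 = 0.037257 × 0.674 + 0.019 = 0.044111.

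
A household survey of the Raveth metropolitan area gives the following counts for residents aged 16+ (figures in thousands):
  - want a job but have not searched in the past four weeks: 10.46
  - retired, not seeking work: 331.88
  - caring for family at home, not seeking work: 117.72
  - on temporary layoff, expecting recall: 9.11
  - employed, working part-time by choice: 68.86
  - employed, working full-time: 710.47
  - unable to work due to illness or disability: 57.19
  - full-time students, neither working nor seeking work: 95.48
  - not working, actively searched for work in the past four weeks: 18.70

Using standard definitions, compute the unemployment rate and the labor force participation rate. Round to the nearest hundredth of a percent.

Employed = 68.86 + 710.47 = 779.33 thousand.
Unemployed = 9.11 + 18.70 = 27.81 thousand (jobless and actively searching, or on temporary layoff).
Labor force = 779.33 + 27.81 = 807.14 thousand.
Not in labor force = 10.46 + 331.88 + 117.72 + 57.19 + 95.48 = 612.73 thousand (those not working and not actively searching are outside the labor force — including those who want a job but have given up searching).
Civilian working-age population = 807.14 + 612.73 = 1,419.87 thousand.
Unemployment rate = 27.81 / 807.14 = 3.45%.
Labor force participation rate = 807.14 / 1,419.87 = 56.85%.

Unemployment rate ≈ 3.45%; labor force participation rate ≈ 56.85%.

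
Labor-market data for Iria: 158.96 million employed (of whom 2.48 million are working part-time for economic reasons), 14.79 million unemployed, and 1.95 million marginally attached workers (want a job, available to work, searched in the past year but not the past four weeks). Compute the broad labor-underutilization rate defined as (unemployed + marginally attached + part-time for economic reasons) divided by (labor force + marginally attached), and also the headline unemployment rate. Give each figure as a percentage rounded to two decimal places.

Labor force = 158.96 + 14.79 = 173.75 million.
Numerator = 14.79 + 1.95 + 2.48 = 19.22 million.
Denominator = 173.75 + 1.95 = 175.70 million.
Broad rate = 19.22 / 175.70 = 10.94%.
Headline unemployment rate = 14.79 / 173.75 = 8.51%.

Broad underutilization rate ≈ 10.94%; headline unemployment rate ≈ 8.51%.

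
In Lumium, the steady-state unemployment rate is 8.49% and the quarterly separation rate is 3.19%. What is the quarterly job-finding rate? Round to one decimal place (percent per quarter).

From u* = s/(s+f): f = s·(1−u)/u.
f = 3.19 × (1 − 0.0849) / 0.0849 = 2.9192 / 0.0849 ≈ 34.4% per quarter.

Job-finding rate ≈ 34.4% per quarter.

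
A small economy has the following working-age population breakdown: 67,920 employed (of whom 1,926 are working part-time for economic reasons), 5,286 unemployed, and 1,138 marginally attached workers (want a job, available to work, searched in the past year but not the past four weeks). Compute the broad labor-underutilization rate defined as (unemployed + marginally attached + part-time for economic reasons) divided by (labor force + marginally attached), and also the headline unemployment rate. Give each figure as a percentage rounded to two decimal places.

Labor force = 67,920 + 5,286 = 73,206.
Numerator = 5,286 + 1,138 + 1,926 = 8,350.
Denominator = 73,206 + 1,138 = 74,344.
Broad rate = 8,350 / 74,344 = 11.23%.
Headline unemployment rate = 5,286 / 73,206 = 7.22%.

Broad underutilization rate ≈ 11.23%; headline unemployment rate ≈ 7.22%.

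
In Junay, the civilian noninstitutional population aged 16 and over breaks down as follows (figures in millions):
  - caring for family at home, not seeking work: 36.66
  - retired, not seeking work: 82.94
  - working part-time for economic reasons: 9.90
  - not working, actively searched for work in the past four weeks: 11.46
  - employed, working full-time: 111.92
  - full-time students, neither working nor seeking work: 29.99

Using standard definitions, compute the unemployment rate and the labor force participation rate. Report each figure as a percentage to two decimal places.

Unemployment rate ≈ 8.60%; labor force participation rate ≈ 47.12%.

Employed = 9.90 + 111.92 = 121.82 million (anyone who worked, including part-time for economic reasons, counts as employed).
Unemployed = 11.46 million.
Labor force = 121.82 + 11.46 = 133.28 million.
Not in labor force = 36.66 + 82.94 + 29.99 = 149.59 million (those not working and not actively searching are outside the labor force).
Civilian working-age population = 133.28 + 149.59 = 282.87 million.
Unemployment rate = 11.46 / 133.28 = 8.60%.
Labor force participation rate = 133.28 / 282.87 = 47.12%.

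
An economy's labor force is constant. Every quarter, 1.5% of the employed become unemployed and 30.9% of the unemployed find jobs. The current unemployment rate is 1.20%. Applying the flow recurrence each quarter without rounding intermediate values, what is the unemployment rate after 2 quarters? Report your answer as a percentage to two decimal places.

With a fixed labor force, u_{t+1} = u_t + s·(1−u_t) − f·u_t = u_t·(1−s−f) + s.
Here 1−s−f = 0.676 and s = 0.015.
u_1 = 0.012000 × 0.676 + 0.015 = 0.023112.
u_2 = 0.023112 × 0.676 + 0.015 = 0.030624.

Unemployment rate after two quarters ≈ 3.06%.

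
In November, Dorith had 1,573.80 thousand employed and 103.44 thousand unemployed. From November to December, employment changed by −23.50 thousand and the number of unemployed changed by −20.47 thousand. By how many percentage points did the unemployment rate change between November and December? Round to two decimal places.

November: labor force = 1,573.80 + 103.44 = 1,677.24; u = 103.44/1,677.24 = 6.17%.
December: labor force = 1,550.30 + 82.97 = 1,633.27; u = 82.97/1,633.27 = 5.08%.
Change = 5.08% − 6.17% = −1.09 pp.

The unemployment rate changed by −1.09 percentage points.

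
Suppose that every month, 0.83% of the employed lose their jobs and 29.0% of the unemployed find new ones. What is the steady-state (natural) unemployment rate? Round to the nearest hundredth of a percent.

Steady-state unemployment rate ≈ 2.78%.

At steady state the flows balance: s·E = f·U, so U/(E+U) = s/(s+f).
u* = 0.83 / (0.83 + 29.0) = 0.83 / 29.83 = 2.78%.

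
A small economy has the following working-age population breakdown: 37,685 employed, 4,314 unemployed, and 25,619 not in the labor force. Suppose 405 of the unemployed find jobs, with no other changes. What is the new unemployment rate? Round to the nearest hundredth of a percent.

Initially, labor force = 37,685 + 4,314 = 41,999, so u = 4,314/41,999 = 10.27%.
After the change, unemployed falls and employed rises by 405; labor force unchanged → E = 38,090, U = 3,909, labor force = 41,999.
New unemployment rate = 3,909 / 41,999 = 9.31%.

New unemployment rate ≈ 9.31%.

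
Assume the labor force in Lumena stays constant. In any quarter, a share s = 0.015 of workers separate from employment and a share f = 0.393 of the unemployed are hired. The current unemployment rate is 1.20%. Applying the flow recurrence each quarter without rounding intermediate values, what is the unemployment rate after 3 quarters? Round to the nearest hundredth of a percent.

With a fixed labor force, u_{t+1} = u_t + s·(1−u_t) − f·u_t = u_t·(1−s−f) + s.
Here 1−s−f = 0.592 and s = 0.015.
u_1 = 0.012000 × 0.592 + 0.015 = 0.022104.
u_2 = 0.022104 × 0.592 + 0.015 = 0.028086.
u_3 = 0.028086 × 0.592 + 0.015 = 0.031627.

Unemployment rate after three quarters ≈ 3.16%.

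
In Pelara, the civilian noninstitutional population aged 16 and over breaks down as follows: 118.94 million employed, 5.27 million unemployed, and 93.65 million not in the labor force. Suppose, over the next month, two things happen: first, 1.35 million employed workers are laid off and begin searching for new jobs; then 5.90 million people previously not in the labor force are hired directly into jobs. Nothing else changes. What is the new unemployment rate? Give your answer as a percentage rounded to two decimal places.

New unemployment rate ≈ 5.09%.

Initially, labor force = 118.94 + 5.27 = 124.21 million, so u = 5.27/124.21 = 4.24%.
After the first change, employed falls and unemployed rises by 1.35; labor force unchanged → E = 117.59, U = 6.62, labor force = 124.21 million.
After the second change, employed and labor force both rise by 5.90; unemployed unchanged → E = 123.49, U = 6.62, labor force = 130.11 million.
New unemployment rate = 6.62 / 130.11 = 5.09%.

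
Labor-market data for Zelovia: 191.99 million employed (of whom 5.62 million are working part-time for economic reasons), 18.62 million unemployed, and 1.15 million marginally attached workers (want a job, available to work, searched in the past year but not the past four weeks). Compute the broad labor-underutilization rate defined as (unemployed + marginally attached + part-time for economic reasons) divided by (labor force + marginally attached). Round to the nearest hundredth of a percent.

Labor force = 191.99 + 18.62 = 210.61 million.
Numerator = 18.62 + 1.15 + 5.62 = 25.39 million.
Denominator = 210.61 + 1.15 = 211.76 million.
Broad rate = 25.39 / 211.76 = 11.99%.

Broad underutilization rate ≈ 11.99%.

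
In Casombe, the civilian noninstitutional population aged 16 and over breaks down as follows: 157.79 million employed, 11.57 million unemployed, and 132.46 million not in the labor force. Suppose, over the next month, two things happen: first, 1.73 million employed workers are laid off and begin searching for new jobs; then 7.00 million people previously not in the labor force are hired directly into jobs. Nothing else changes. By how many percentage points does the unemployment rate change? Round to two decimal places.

The unemployment rate changes by +0.71 percentage points.

Initially, labor force = 157.79 + 11.57 = 169.36 million, so u = 11.57/169.36 = 6.83%.
After the first change, employed falls and unemployed rises by 1.73; labor force unchanged → E = 156.06, U = 13.30, labor force = 169.36 million.
After the second change, employed and labor force both rise by 7.00; unemployed unchanged → E = 163.06, U = 13.30, labor force = 176.36 million.
New unemployment rate = 13.30 / 176.36 = 7.54%.
Change = 7.54% − 6.83% = +0.71 percentage points.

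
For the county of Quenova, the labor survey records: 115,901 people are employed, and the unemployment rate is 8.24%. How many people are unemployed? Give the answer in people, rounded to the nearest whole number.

Let U be the number unemployed. The labor force is E + U, and U/(E+U) = 0.0824.
So U = 0.0824 × 115,901 / (1 − 0.0824) = 9550.24 / 0.9176 ≈ 10,408.

About 10,408 are unemployed.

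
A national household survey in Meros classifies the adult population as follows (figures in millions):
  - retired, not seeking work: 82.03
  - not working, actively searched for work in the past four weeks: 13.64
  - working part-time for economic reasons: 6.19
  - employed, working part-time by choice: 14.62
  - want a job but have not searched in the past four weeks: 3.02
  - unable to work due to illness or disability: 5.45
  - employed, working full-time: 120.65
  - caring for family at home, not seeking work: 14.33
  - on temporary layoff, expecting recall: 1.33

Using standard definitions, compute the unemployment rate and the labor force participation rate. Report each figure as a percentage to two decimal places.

Employed = 6.19 + 14.62 + 120.65 = 141.46 million (anyone who worked, including part-time for economic reasons, counts as employed).
Unemployed = 13.64 + 1.33 = 14.97 million (jobless and actively searching, or on temporary layoff).
Labor force = 141.46 + 14.97 = 156.43 million.
Not in labor force = 82.03 + 3.02 + 5.45 + 14.33 = 104.83 million (those not working and not actively searching are outside the labor force — including those who want a job but have given up searching).
Civilian working-age population = 156.43 + 104.83 = 261.26 million.
Unemployment rate = 14.97 / 156.43 = 9.57%.
Labor force participation rate = 156.43 / 261.26 = 59.88%.

Unemployment rate ≈ 9.57%; labor force participation rate ≈ 59.88%.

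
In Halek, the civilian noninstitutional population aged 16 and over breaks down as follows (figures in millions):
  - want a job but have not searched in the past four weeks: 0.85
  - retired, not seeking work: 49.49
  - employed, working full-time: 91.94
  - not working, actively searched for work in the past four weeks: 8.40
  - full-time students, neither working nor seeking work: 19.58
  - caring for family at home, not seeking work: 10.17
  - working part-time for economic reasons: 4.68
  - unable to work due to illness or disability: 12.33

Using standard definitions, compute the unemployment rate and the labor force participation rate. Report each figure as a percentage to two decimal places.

Employed = 91.94 + 4.68 = 96.62 million (anyone who worked, including part-time for economic reasons, counts as employed).
Unemployed = 8.40 million.
Labor force = 96.62 + 8.40 = 105.02 million.
Not in labor force = 0.85 + 49.49 + 19.58 + 10.17 + 12.33 = 92.42 million (those not working and not actively searching are outside the labor force — including those who want a job but have given up searching).
Civilian working-age population = 105.02 + 92.42 = 197.44 million.
Unemployment rate = 8.40 / 105.02 = 8.00%.
Labor force participation rate = 105.02 / 197.44 = 53.19%.

Unemployment rate ≈ 8.00%; labor force participation rate ≈ 53.19%.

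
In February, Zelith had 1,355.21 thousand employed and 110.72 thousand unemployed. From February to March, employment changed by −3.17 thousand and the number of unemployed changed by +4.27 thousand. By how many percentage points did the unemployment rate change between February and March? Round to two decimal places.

February: labor force = 1,355.21 + 110.72 = 1,465.93; u = 110.72/1,465.93 = 7.55%.
March: labor force = 1,352.04 + 114.99 = 1,467.03; u = 114.99/1,467.03 = 7.84%.
Change = 7.84% − 7.55% = +0.29 pp.

The unemployment rate changed by +0.29 percentage points.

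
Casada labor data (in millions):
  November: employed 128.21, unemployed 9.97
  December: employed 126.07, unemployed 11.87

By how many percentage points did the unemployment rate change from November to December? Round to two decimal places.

November: labor force = 128.21 + 9.97 = 138.18; u = 9.97/138.18 = 7.22%.
December: labor force = 126.07 + 11.87 = 137.94; u = 11.87/137.94 = 8.61%.
Change = 8.61% − 7.22% = +1.39 pp.

The unemployment rate changed by +1.39 percentage points.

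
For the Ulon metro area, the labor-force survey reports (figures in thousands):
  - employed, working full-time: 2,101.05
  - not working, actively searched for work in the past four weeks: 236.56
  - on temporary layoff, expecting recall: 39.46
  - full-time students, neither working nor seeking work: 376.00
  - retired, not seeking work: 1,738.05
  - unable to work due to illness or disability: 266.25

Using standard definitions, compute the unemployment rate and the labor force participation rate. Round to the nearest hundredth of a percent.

Unemployment rate ≈ 11.61%; labor force participation rate ≈ 49.97%.

Employed = 2,101.05 thousand.
Unemployed = 236.56 + 39.46 = 276.02 thousand (jobless and actively searching, or on temporary layoff).
Labor force = 2,101.05 + 276.02 = 2,377.07 thousand.
Not in labor force = 376.00 + 1,738.05 + 266.25 = 2,380.30 thousand (those not working and not actively searching are outside the labor force).
Civilian working-age population = 2,377.07 + 2,380.30 = 4,757.37 thousand.
Unemployment rate = 276.02 / 2,377.07 = 11.61%.
Labor force participation rate = 2,377.07 / 4,757.37 = 49.97%.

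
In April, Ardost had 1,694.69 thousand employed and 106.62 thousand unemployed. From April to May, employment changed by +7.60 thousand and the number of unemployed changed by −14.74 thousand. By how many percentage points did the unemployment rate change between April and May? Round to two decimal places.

April: labor force = 1,694.69 + 106.62 = 1,801.31; u = 106.62/1,801.31 = 5.92%.
May: labor force = 1,702.29 + 91.88 = 1,794.17; u = 91.88/1,794.17 = 5.12%.
Change = 5.12% − 5.92% = −0.80 pp.

The unemployment rate changed by −0.80 percentage points.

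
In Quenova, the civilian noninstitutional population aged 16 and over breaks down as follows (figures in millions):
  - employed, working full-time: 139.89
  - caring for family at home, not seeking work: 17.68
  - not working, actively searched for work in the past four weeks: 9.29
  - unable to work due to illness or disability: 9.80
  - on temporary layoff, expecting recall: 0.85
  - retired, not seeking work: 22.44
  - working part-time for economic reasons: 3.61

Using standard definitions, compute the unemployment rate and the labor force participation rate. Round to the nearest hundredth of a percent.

Unemployment rate ≈ 6.60%; labor force participation rate ≈ 75.48%.

Employed = 139.89 + 3.61 = 143.50 million (anyone who worked, including part-time for economic reasons, counts as employed).
Unemployed = 9.29 + 0.85 = 10.14 million (jobless and actively searching, or on temporary layoff).
Labor force = 143.50 + 10.14 = 153.64 million.
Not in labor force = 17.68 + 9.80 + 22.44 = 49.92 million (those not working and not actively searching are outside the labor force).
Civilian working-age population = 153.64 + 49.92 = 203.56 million.
Unemployment rate = 10.14 / 153.64 = 6.60%.
Labor force participation rate = 153.64 / 203.56 = 75.48%.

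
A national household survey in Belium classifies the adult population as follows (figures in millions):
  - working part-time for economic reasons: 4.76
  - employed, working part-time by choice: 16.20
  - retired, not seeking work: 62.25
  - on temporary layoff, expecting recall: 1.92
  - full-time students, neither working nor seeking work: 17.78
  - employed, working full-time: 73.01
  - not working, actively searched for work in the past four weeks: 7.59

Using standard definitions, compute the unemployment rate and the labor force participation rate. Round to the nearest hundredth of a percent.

Unemployment rate ≈ 9.19%; labor force participation rate ≈ 56.39%.

Employed = 4.76 + 16.20 + 73.01 = 93.97 million (anyone who worked, including part-time for economic reasons, counts as employed).
Unemployed = 1.92 + 7.59 = 9.51 million (jobless and actively searching, or on temporary layoff).
Labor force = 93.97 + 9.51 = 103.48 million.
Not in labor force = 62.25 + 17.78 = 80.03 million (those not working and not actively searching are outside the labor force).
Civilian working-age population = 103.48 + 80.03 = 183.51 million.
Unemployment rate = 9.51 / 103.48 = 9.19%.
Labor force participation rate = 103.48 / 183.51 = 56.39%.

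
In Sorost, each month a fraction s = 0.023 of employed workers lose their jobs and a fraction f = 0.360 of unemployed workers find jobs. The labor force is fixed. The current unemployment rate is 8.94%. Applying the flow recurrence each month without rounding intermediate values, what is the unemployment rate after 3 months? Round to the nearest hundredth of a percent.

With a fixed labor force, u_{t+1} = u_t + s·(1−u_t) − f·u_t = u_t·(1−s−f) + s.
Here 1−s−f = 0.617 and s = 0.023.
u_1 = 0.089400 × 0.617 + 0.023 = 0.078160.
u_2 = 0.078160 × 0.617 + 0.023 = 0.071225.
u_3 = 0.071225 × 0.617 + 0.023 = 0.066946.

Unemployment rate after three months ≈ 6.69%.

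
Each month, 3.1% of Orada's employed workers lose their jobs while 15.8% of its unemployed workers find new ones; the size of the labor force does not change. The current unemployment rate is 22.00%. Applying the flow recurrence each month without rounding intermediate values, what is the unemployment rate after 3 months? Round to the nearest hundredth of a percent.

With a fixed labor force, u_{t+1} = u_t + s·(1−u_t) − f·u_t = u_t·(1−s−f) + s.
Here 1−s−f = 0.811 and s = 0.031.
u_1 = 0.220000 × 0.811 + 0.031 = 0.209420.
u_2 = 0.209420 × 0.811 + 0.031 = 0.200840.
u_3 = 0.200840 × 0.811 + 0.031 = 0.193881.

Unemployment rate after three months ≈ 19.39%.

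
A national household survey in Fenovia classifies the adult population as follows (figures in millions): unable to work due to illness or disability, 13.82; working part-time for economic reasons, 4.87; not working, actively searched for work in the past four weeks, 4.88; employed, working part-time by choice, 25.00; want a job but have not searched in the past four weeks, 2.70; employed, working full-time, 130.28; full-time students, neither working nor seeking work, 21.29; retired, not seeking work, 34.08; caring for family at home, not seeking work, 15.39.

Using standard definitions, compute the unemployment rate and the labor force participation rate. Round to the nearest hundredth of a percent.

Unemployment rate ≈ 2.96%; labor force participation rate ≈ 65.41%.

Employed = 4.87 + 25.00 + 130.28 = 160.15 million (anyone who worked, including part-time for economic reasons, counts as employed).
Unemployed = 4.88 million.
Labor force = 160.15 + 4.88 = 165.03 million.
Not in labor force = 13.82 + 2.70 + 21.29 + 34.08 + 15.39 = 87.28 million (those not working and not actively searching are outside the labor force — including those who want a job but have given up searching).
Civilian working-age population = 165.03 + 87.28 = 252.31 million.
Unemployment rate = 4.88 / 165.03 = 2.96%.
Labor force participation rate = 165.03 / 252.31 = 65.41%.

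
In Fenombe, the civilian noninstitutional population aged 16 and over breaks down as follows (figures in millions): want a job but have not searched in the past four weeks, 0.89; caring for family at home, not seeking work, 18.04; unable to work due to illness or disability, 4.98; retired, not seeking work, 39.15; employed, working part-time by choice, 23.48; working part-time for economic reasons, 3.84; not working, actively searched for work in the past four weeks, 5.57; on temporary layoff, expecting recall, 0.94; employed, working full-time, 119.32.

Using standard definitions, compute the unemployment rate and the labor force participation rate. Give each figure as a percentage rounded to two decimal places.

Employed = 23.48 + 3.84 + 119.32 = 146.64 million (anyone who worked, including part-time for economic reasons, counts as employed).
Unemployed = 5.57 + 0.94 = 6.51 million (jobless and actively searching, or on temporary layoff).
Labor force = 146.64 + 6.51 = 153.15 million.
Not in labor force = 0.89 + 18.04 + 4.98 + 39.15 = 63.06 million (those not working and not actively searching are outside the labor force — including those who want a job but have given up searching).
Civilian working-age population = 153.15 + 63.06 = 216.21 million.
Unemployment rate = 6.51 / 153.15 = 4.25%.
Labor force participation rate = 153.15 / 216.21 = 70.83%.

Unemployment rate ≈ 4.25%; labor force participation rate ≈ 70.83%.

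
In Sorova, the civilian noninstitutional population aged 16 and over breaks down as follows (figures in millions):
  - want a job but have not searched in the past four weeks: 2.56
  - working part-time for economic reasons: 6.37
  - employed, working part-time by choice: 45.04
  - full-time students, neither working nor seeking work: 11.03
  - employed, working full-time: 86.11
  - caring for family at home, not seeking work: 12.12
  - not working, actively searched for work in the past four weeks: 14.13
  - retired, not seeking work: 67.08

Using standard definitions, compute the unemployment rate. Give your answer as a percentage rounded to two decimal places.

Unemployment rate ≈ 9.32%.

Employed = 6.37 + 45.04 + 86.11 = 137.52 million (anyone who worked, including part-time for economic reasons, counts as employed).
Unemployed = 14.13 million.
Labor force = 137.52 + 14.13 = 151.65 million.
Unemployment rate = 14.13 / 151.65 = 9.32%.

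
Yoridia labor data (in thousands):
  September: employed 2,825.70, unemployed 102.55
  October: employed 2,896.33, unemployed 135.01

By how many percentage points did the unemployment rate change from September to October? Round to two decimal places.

The unemployment rate changed by +0.95 percentage points.

September: labor force = 2,825.70 + 102.55 = 2,928.25; u = 102.55/2,928.25 = 3.50%.
October: labor force = 2,896.33 + 135.01 = 3,031.34; u = 135.01/3,031.34 = 4.45%.
Change = 4.45% − 3.50% = +0.95 pp.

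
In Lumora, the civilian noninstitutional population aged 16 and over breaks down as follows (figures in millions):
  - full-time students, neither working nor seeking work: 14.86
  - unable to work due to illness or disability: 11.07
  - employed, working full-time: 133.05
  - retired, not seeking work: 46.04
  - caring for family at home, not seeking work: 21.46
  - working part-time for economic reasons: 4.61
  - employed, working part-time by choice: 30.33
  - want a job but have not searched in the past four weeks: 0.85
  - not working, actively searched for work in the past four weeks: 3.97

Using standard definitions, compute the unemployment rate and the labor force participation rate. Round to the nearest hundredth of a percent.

Employed = 133.05 + 4.61 + 30.33 = 167.99 million (anyone who worked, including part-time for economic reasons, counts as employed).
Unemployed = 3.97 million.
Labor force = 167.99 + 3.97 = 171.96 million.
Not in labor force = 14.86 + 11.07 + 46.04 + 21.46 + 0.85 = 94.28 million (those not working and not actively searching are outside the labor force — including those who want a job but have given up searching).
Civilian working-age population = 171.96 + 94.28 = 266.24 million.
Unemployment rate = 3.97 / 171.96 = 2.31%.
Labor force participation rate = 171.96 / 266.24 = 64.59%.

Unemployment rate ≈ 2.31%; labor force participation rate ≈ 64.59%.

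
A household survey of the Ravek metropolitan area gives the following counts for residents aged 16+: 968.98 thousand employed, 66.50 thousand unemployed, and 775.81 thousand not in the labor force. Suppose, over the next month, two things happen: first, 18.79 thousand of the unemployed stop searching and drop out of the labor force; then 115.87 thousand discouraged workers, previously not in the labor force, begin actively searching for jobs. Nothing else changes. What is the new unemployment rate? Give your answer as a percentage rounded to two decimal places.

New unemployment rate ≈ 14.44%.

Initially, labor force = 968.98 + 66.50 = 1,035.48 thousand, so u = 66.50/1,035.48 = 6.42%.
After the first change, unemployed and labor force both fall by 18.79 → E = 968.98, U = 47.71, labor force = 1,016.69 thousand.
After the second change, unemployed and labor force both rise by 115.87 → E = 968.98, U = 163.58, labor force = 1,132.56 thousand.
New unemployment rate = 163.58 / 1,132.56 = 14.44%.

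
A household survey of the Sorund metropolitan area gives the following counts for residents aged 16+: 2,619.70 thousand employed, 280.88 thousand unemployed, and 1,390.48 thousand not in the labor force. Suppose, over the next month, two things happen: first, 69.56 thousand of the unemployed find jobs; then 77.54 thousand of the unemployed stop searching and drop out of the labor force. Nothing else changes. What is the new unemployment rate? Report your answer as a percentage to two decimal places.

Initially, labor force = 2,619.70 + 280.88 = 2,900.58 thousand, so u = 280.88/2,900.58 = 9.68%.
After the first change, unemployed falls and employed rises by 69.56; labor force unchanged → E = 2,689.26, U = 211.32, labor force = 2,900.58 thousand.
After the second change, unemployed and labor force both fall by 77.54 → E = 2,689.26, U = 133.78, labor force = 2,823.04 thousand.
New unemployment rate = 133.78 / 2,823.04 = 4.74%.

New unemployment rate ≈ 4.74%.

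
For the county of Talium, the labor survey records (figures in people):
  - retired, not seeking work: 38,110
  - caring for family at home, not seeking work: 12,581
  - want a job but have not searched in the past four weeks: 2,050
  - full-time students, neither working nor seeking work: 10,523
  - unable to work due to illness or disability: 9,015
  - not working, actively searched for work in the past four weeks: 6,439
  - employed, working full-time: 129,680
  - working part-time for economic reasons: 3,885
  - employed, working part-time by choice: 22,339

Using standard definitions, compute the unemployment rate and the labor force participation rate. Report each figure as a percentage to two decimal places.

Unemployment rate ≈ 3.97%; labor force participation rate ≈ 69.19%.

Employed = 129,680 + 3,885 + 22,339 = 155,904 (anyone who worked, including part-time for economic reasons, counts as employed).
Unemployed = 6,439.
Labor force = 155,904 + 6,439 = 162,343.
Not in labor force = 38,110 + 12,581 + 2,050 + 10,523 + 9,015 = 72,279 (those not working and not actively searching are outside the labor force — including those who want a job but have given up searching).
Civilian working-age population = 162,343 + 72,279 = 234,622.
Unemployment rate = 6,439 / 162,343 = 3.97%.
Labor force participation rate = 162,343 / 234,622 = 69.19%.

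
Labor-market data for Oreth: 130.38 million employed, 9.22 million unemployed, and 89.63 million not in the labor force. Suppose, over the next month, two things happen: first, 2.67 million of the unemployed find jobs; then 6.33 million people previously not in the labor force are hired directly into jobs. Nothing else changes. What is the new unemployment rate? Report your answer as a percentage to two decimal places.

Initially, labor force = 130.38 + 9.22 = 139.60 million, so u = 9.22/139.60 = 6.60%.
After the first change, unemployed falls and employed rises by 2.67; labor force unchanged → E = 133.05, U = 6.55, labor force = 139.60 million.
After the second change, employed and labor force both rise by 6.33; unemployed unchanged → E = 139.38, U = 6.55, labor force = 145.93 million.
New unemployment rate = 6.55 / 145.93 = 4.49%.

New unemployment rate ≈ 4.49%.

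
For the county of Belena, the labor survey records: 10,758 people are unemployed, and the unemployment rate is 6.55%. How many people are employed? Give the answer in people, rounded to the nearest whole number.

Labor force = U / u = 10,758 / 0.0655 ≈ 164,244.
Employed = labor force − unemployed = 164,244 − 10,758 = 153,486.

About 153,486 are employed.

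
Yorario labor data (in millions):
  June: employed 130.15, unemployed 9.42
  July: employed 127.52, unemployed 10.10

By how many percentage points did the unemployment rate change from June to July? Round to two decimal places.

June: labor force = 130.15 + 9.42 = 139.57; u = 9.42/139.57 = 6.75%.
July: labor force = 127.52 + 10.10 = 137.62; u = 10.10/137.62 = 7.34%.
Change = 7.34% − 6.75% = +0.59 pp.

The unemployment rate changed by +0.59 percentage points.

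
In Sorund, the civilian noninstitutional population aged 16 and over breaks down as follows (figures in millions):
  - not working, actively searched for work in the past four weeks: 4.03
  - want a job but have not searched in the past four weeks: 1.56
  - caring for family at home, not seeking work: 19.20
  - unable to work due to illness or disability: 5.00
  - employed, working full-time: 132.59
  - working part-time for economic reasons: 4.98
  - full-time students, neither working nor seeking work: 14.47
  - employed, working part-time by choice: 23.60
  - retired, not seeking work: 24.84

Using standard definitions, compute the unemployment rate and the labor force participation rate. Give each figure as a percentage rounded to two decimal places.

Unemployment rate ≈ 2.44%; labor force participation rate ≈ 71.74%.

Employed = 132.59 + 4.98 + 23.60 = 161.17 million (anyone who worked, including part-time for economic reasons, counts as employed).
Unemployed = 4.03 million.
Labor force = 161.17 + 4.03 = 165.20 million.
Not in labor force = 1.56 + 19.20 + 5.00 + 14.47 + 24.84 = 65.07 million (those not working and not actively searching are outside the labor force — including those who want a job but have given up searching).
Civilian working-age population = 165.20 + 65.07 = 230.27 million.
Unemployment rate = 4.03 / 165.20 = 2.44%.
Labor force participation rate = 165.20 / 230.27 = 71.74%.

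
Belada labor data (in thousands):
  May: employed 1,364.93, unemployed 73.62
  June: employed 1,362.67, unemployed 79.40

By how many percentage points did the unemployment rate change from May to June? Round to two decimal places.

May: labor force = 1,364.93 + 73.62 = 1,438.55; u = 73.62/1,438.55 = 5.12%.
June: labor force = 1,362.67 + 79.40 = 1,442.07; u = 79.40/1,442.07 = 5.51%.
Change = 5.51% − 5.12% = +0.39 pp.

The unemployment rate changed by +0.39 percentage points.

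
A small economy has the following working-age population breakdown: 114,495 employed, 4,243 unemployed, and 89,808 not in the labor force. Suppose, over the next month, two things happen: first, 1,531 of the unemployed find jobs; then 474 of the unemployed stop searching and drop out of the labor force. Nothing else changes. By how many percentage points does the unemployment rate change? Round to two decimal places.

Initially, labor force = 114,495 + 4,243 = 118,738, so u = 4,243/118,738 = 3.57%.
After the first change, unemployed falls and employed rises by 1,531; labor force unchanged → E = 116,026, U = 2,712, labor force = 118,738.
After the second change, unemployed and labor force both fall by 474 → E = 116,026, U = 2,238, labor force = 118,264.
New unemployment rate = 2,238 / 118,264 = 1.89%.
Change = 1.89% − 3.57% = −1.68 percentage points.

The unemployment rate changes by −1.68 percentage points.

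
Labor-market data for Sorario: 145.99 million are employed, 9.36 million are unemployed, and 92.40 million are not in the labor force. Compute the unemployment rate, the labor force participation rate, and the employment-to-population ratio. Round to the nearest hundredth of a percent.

Unemployment rate ≈ 6.03%; labor force participation rate ≈ 62.70%; employment-population ratio ≈ 58.93%.

Labor force = employed + unemployed = 145.99 + 9.36 = 155.35 million.
Working-age population = 155.35 + 92.40 = 247.75 million.
Unemployment rate = 9.36 / 155.35 = 6.03%.
Labor force participation rate = 155.35 / 247.75 = 62.70%.
Employment-population ratio = 145.99 / 247.75 = 58.93%.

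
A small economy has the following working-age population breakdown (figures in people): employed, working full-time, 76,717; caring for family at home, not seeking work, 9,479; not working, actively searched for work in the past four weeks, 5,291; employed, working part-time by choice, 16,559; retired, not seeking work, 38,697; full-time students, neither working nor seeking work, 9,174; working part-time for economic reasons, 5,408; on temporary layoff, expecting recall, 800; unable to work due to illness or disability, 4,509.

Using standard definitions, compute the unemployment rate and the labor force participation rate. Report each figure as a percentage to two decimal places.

Unemployment rate ≈ 5.81%; labor force participation rate ≈ 62.88%.

Employed = 76,717 + 16,559 + 5,408 = 98,684 (anyone who worked, including part-time for economic reasons, counts as employed).
Unemployed = 5,291 + 800 = 6,091 (jobless and actively searching, or on temporary layoff).
Labor force = 98,684 + 6,091 = 104,775.
Not in labor force = 9,479 + 38,697 + 9,174 + 4,509 = 61,859 (those not working and not actively searching are outside the labor force).
Civilian working-age population = 104,775 + 61,859 = 166,634.
Unemployment rate = 6,091 / 104,775 = 5.81%.
Labor force participation rate = 104,775 / 166,634 = 62.88%.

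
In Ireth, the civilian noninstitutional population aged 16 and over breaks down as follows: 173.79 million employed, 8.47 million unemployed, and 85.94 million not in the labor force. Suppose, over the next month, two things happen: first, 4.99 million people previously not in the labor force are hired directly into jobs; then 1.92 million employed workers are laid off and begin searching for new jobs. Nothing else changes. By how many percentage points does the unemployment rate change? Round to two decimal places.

The unemployment rate changes by +0.90 percentage points.

Initially, labor force = 173.79 + 8.47 = 182.26 million, so u = 8.47/182.26 = 4.65%.
After the first change, employed and labor force both rise by 4.99; unemployed unchanged → E = 178.78, U = 8.47, labor force = 187.25 million.
After the second change, employed falls and unemployed rises by 1.92; labor force unchanged → E = 176.86, U = 10.39, labor force = 187.25 million.
New unemployment rate = 10.39 / 187.25 = 5.55%.
Change = 5.55% − 4.65% = +0.90 percentage points.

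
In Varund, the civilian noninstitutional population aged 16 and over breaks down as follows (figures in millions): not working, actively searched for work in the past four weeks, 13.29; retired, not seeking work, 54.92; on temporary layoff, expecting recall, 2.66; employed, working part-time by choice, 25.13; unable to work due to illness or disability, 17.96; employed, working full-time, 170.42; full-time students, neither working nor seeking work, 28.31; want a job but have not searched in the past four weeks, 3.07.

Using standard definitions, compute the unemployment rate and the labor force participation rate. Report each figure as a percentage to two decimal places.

Unemployment rate ≈ 7.54%; labor force participation rate ≈ 66.98%.

Employed = 25.13 + 170.42 = 195.55 million.
Unemployed = 13.29 + 2.66 = 15.95 million (jobless and actively searching, or on temporary layoff).
Labor force = 195.55 + 15.95 = 211.50 million.
Not in labor force = 54.92 + 17.96 + 28.31 + 3.07 = 104.26 million (those not working and not actively searching are outside the labor force — including those who want a job but have given up searching).
Civilian working-age population = 211.50 + 104.26 = 315.76 million.
Unemployment rate = 15.95 / 211.50 = 7.54%.
Labor force participation rate = 211.50 / 315.76 = 66.98%.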